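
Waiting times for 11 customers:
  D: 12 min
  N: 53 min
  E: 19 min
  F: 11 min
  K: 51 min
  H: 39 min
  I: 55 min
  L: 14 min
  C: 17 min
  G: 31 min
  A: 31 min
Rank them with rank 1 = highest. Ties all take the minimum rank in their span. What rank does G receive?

Sorted (descending): 55, 53, 51, 39, 31, 31, 19, 17, 14, 12, 11
The 2 values of 31 occupy positions 5–6 → each gets rank 5.
G has value 31 min → rank 5.

5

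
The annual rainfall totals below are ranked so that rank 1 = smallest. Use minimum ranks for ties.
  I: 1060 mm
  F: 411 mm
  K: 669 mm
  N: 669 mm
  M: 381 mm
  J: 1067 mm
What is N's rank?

3

Sorted (ascending): 381, 411, 669, 669, 1060, 1067
The 2 values of 669 occupy positions 3–4 → each gets rank 3.
N has value 669 mm → rank 3.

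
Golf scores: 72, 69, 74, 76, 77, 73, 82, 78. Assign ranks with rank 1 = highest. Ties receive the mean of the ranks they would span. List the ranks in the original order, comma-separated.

7, 8, 5, 4, 3, 6, 1, 2

Sorted (descending): 82, 78, 77, 76, 74, 73, 72, 69
No ties — each value takes its position as its rank.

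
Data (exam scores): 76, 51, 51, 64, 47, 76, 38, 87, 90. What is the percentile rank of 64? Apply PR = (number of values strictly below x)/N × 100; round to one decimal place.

N = 9.
Strictly below 64: 4. Equal to 64: 1.
PR = 4/9 × 100 = 44.4

44.4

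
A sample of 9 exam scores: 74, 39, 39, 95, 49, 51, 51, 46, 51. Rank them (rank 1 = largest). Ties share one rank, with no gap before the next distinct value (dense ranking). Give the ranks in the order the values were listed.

Sorted (descending): 95, 74, 51, 51, 51, 49, 46, 39, 39
The 3 values of 51 share dense rank 3.
The 2 values of 39 share dense rank 6.
Remaining distinct values take the next consecutive integers.

2, 6, 6, 1, 4, 3, 3, 5, 3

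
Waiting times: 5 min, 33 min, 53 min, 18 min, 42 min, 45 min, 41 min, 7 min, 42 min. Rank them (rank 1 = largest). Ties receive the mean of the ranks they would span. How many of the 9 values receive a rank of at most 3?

2

Sorted (descending): 53, 45, 42, 42, 41, 33, 18, 7, 5
The 2 values of 42 occupy positions 3–4 → average rank (3+4)/2 = 3.5.
Ranks ≤ 3: {1, 2} → 2 values.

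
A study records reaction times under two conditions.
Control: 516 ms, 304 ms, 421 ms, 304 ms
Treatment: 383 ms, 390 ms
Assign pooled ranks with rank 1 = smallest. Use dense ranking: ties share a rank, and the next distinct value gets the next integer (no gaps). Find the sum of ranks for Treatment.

Sorted (ascending): 304, 304, 383, 390, 421, 516
The 2 values of 304 share dense rank 1.
Remaining distinct values take the next consecutive integers.
Treatment values → pooled ranks: 383→2, 390→3
Rank sum = 2 + 3 = 5

5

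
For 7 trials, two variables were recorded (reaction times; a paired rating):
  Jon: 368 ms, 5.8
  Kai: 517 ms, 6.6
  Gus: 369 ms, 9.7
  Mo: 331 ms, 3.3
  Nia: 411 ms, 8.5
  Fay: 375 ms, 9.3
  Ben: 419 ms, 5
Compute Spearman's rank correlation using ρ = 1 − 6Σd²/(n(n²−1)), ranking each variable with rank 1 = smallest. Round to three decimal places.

0.179

Ranks of variable 1: 2, 7, 3, 1, 5, 4, 6
Ranks of variable 2: 3, 4, 7, 1, 5, 6, 2
d = r₁ − r₂: -1, 3, -4, 0, 0, -2, 4
d²: 1, 9, 16, 0, 0, 4, 16; Σd² = 46
ρ = 1 − 6·46/(7·48) = 1 − 276/336 = 0.179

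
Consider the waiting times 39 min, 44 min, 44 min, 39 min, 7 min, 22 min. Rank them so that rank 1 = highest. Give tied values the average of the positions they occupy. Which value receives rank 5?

Sorted (descending): 44, 44, 39, 39, 22, 7
The 2 values of 44 occupy positions 1–2 → average rank (1+2)/2 = 1.5.
The 2 values of 39 occupy positions 3–4 → average rank (3+4)/2 = 3.5.
Rank 5 → value 22.

22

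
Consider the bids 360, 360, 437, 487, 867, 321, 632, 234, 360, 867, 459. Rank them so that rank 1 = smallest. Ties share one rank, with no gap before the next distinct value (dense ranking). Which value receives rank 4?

Sorted (ascending): 234, 321, 360, 360, 360, 437, 459, 487, 632, 867, 867
The 3 values of 360 share dense rank 3.
The 2 values of 867 share dense rank 8.
Remaining distinct values take the next consecutive integers.
Rank 4 → value 437.

437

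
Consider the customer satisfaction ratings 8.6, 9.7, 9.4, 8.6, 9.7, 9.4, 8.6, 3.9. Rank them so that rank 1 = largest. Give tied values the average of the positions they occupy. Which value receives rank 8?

Sorted (descending): 9.7, 9.7, 9.4, 9.4, 8.6, 8.6, 8.6, 3.9
The 2 values of 9.7 occupy positions 1–2 → average rank (1+2)/2 = 1.5.
The 2 values of 9.4 occupy positions 3–4 → average rank (3+4)/2 = 3.5.
The 3 values of 8.6 occupy positions 5–7 → average rank 6.
Rank 8 → value 3.9.

3.9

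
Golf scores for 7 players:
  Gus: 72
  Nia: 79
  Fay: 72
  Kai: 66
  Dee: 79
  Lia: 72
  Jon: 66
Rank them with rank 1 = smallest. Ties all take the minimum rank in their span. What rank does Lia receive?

Sorted (ascending): 66, 66, 72, 72, 72, 79, 79
The 2 values of 66 occupy positions 1–2 → each gets rank 1.
The 3 values of 72 occupy positions 3–5 → each gets rank 3.
The 2 values of 79 occupy positions 6–7 → each gets rank 6.
Lia has value 72 → rank 3.

3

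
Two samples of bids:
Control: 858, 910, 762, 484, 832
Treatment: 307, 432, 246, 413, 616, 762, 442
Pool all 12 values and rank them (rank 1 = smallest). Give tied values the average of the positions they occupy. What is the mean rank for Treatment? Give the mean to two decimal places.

4.36

Sorted (ascending): 246, 307, 413, 432, 442, 484, 616, 762, 762, 832, 858, 910
The 2 values of 762 occupy positions 8–9 → average rank (8+9)/2 = 8.5.
Treatment values → pooled ranks: 307→2, 432→4, 246→1, 413→3, 616→7, 762→8.5, 442→5
Mean rank = (2 + 4 + 1 + 3 + 7 + 8.5 + 5) / 7 = 4.36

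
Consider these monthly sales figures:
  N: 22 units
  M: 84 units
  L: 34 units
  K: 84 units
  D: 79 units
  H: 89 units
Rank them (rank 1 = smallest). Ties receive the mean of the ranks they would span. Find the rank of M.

Sorted (ascending): 22, 34, 79, 84, 84, 89
The 2 values of 84 occupy positions 4–5 → average rank (4+5)/2 = 4.5.
M has value 84 units → rank 4.5.

4.5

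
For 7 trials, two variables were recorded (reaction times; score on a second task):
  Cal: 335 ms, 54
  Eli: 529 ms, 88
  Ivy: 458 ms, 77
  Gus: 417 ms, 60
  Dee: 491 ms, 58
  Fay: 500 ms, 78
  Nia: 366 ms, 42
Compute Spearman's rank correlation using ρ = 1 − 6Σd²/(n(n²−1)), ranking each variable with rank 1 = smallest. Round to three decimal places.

0.857

Ranks of variable 1: 1, 7, 4, 3, 5, 6, 2
Ranks of variable 2: 2, 7, 5, 4, 3, 6, 1
d = r₁ − r₂: -1, 0, -1, -1, 2, 0, 1
d²: 1, 0, 1, 1, 4, 0, 1; Σd² = 8
ρ = 1 − 6·8/(7·48) = 1 − 48/336 = 0.857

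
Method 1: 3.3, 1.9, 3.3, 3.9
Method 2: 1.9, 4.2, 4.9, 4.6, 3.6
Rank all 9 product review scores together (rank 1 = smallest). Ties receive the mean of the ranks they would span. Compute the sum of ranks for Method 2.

Sorted (ascending): 1.9, 1.9, 3.3, 3.3, 3.6, 3.9, 4.2, 4.6, 4.9
The 2 values of 1.9 occupy positions 1–2 → average rank (1+2)/2 = 1.5.
The 2 values of 3.3 occupy positions 3–4 → average rank (3+4)/2 = 3.5.
Method 2 values → pooled ranks: 1.9→1.5, 4.2→7, 4.9→9, 4.6→8, 3.6→5
Rank sum = 1.5 + 7 + 9 + 8 + 5 = 30.5

30.5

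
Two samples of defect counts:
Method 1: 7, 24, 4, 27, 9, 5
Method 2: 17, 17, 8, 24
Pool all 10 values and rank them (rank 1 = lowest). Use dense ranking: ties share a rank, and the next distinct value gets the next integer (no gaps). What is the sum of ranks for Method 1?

26

Sorted (ascending): 4, 5, 7, 8, 9, 17, 17, 24, 24, 27
The 2 values of 17 share dense rank 6.
The 2 values of 24 share dense rank 7.
Remaining distinct values take the next consecutive integers.
Method 1 values → pooled ranks: 7→3, 24→7, 4→1, 27→8, 9→5, 5→2
Rank sum = 3 + 7 + 1 + 8 + 5 + 2 = 26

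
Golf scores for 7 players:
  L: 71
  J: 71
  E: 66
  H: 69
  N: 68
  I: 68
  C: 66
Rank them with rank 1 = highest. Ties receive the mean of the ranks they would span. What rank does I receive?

4.5

Sorted (descending): 71, 71, 69, 68, 68, 66, 66
The 2 values of 71 occupy positions 1–2 → average rank (1+2)/2 = 1.5.
The 2 values of 68 occupy positions 4–5 → average rank (4+5)/2 = 4.5.
The 2 values of 66 occupy positions 6–7 → average rank (6+7)/2 = 6.5.
I has value 68 → rank 4.5.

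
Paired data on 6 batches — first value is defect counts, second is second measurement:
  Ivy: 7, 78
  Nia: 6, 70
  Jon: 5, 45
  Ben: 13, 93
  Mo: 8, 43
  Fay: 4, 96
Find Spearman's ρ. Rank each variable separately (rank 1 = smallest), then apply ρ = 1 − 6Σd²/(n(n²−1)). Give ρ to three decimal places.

Ranks of variable 1: 4, 3, 2, 6, 5, 1
Ranks of variable 2: 4, 3, 2, 5, 1, 6
d = r₁ − r₂: 0, 0, 0, 1, 4, -5
d²: 0, 0, 0, 1, 16, 25; Σd² = 42
ρ = 1 − 6·42/(6·35) = 1 − 252/210 = -0.200

-0.200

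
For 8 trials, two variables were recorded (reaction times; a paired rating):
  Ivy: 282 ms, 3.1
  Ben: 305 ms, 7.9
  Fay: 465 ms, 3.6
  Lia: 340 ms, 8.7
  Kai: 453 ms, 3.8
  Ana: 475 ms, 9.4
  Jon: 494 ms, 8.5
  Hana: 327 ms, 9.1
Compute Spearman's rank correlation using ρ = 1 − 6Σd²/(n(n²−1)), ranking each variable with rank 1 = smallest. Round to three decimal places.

0.357

Ranks of variable 1: 1, 2, 6, 4, 5, 7, 8, 3
Ranks of variable 2: 1, 4, 2, 6, 3, 8, 5, 7
d = r₁ − r₂: 0, -2, 4, -2, 2, -1, 3, -4
d²: 0, 4, 16, 4, 4, 1, 9, 16; Σd² = 54
ρ = 1 − 6·54/(8·63) = 1 − 324/504 = 0.357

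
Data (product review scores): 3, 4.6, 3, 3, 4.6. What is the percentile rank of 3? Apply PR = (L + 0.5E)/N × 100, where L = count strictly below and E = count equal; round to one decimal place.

N = 5.
Strictly below 3: 0. Equal to 3: 3.
PR = (0 + 0.5·3)/5 × 100 = 30.0

30.0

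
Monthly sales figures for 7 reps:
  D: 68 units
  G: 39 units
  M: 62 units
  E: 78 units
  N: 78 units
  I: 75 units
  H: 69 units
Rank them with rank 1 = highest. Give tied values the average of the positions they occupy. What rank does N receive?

1.5

Sorted (descending): 78, 78, 75, 69, 68, 62, 39
The 2 values of 78 occupy positions 1–2 → average rank (1+2)/2 = 1.5.
N has value 78 units → rank 1.5.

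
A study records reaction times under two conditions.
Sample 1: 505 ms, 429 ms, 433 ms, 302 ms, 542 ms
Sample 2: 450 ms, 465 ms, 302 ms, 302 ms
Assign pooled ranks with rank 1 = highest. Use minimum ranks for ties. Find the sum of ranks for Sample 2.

Sorted (descending): 542, 505, 465, 450, 433, 429, 302, 302, 302
The 3 values of 302 occupy positions 7–9 → each gets rank 7.
Sample 2 values → pooled ranks: 450→4, 465→3, 302→7, 302→7
Rank sum = 4 + 3 + 7 + 7 = 21

21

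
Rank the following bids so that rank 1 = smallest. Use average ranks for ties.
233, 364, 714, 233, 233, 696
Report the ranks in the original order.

2, 4, 6, 2, 2, 5

Sorted (ascending): 233, 233, 233, 364, 696, 714
The 3 values of 233 occupy positions 1–3 → average rank 2.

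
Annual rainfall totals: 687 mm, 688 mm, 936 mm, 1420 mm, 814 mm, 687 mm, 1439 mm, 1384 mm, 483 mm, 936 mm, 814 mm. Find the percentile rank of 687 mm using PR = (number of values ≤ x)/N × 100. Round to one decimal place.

27.3

N = 11.
Strictly below 687: 1. Equal to 687: 2.
PR = 3/11 × 100 = 27.3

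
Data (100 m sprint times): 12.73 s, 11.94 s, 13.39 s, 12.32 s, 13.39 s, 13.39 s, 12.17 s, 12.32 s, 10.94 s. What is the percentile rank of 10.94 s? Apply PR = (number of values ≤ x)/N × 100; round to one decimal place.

N = 9.
Strictly below 10.94: 0. Equal to 10.94: 1.
PR = 1/9 × 100 = 11.1

11.1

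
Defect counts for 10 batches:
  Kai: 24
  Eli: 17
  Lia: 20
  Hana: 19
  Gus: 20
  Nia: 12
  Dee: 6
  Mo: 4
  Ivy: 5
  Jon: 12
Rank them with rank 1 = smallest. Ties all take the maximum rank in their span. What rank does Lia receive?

9

Sorted (ascending): 4, 5, 6, 12, 12, 17, 19, 20, 20, 24
The 2 values of 12 occupy positions 4–5 → each gets rank 5.
The 2 values of 20 occupy positions 8–9 → each gets rank 9.
Lia has value 20 → rank 9.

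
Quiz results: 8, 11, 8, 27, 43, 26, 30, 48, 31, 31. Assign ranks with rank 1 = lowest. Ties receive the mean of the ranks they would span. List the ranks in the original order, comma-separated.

Sorted (ascending): 8, 8, 11, 26, 27, 30, 31, 31, 43, 48
The 2 values of 8 occupy positions 1–2 → average rank (1+2)/2 = 1.5.
The 2 values of 31 occupy positions 7–8 → average rank (7+8)/2 = 7.5.

1.5, 3, 1.5, 5, 9, 4, 6, 10, 7.5, 7.5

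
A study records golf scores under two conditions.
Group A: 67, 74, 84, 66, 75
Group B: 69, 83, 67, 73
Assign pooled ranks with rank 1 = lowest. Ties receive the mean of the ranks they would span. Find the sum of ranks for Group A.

25.5

Sorted (ascending): 66, 67, 67, 69, 73, 74, 75, 83, 84
The 2 values of 67 occupy positions 2–3 → average rank (2+3)/2 = 2.5.
Group A values → pooled ranks: 67→2.5, 74→6, 84→9, 66→1, 75→7
Rank sum = 2.5 + 6 + 9 + 1 + 7 = 25.5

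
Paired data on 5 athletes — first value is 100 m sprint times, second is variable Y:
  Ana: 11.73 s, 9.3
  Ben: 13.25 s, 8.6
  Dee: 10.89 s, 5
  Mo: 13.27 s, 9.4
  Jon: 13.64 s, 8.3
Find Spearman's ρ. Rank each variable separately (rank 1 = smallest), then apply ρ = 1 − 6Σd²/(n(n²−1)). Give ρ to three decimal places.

0.300

Ranks of variable 1: 2, 3, 1, 4, 5
Ranks of variable 2: 4, 3, 1, 5, 2
d = r₁ − r₂: -2, 0, 0, -1, 3
d²: 4, 0, 0, 1, 9; Σd² = 14
ρ = 1 − 6·14/(5·24) = 1 − 84/120 = 0.300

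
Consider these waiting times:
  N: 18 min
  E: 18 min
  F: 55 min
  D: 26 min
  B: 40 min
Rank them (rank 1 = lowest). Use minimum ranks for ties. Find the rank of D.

3

Sorted (ascending): 18, 18, 26, 40, 55
The 2 values of 18 occupy positions 1–2 → each gets rank 1.
D has value 26 min → rank 3.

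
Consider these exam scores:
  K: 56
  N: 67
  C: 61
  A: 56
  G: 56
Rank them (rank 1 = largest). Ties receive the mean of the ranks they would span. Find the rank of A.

4

Sorted (descending): 67, 61, 56, 56, 56
The 3 values of 56 occupy positions 3–5 → average rank 4.
A has value 56 → rank 4.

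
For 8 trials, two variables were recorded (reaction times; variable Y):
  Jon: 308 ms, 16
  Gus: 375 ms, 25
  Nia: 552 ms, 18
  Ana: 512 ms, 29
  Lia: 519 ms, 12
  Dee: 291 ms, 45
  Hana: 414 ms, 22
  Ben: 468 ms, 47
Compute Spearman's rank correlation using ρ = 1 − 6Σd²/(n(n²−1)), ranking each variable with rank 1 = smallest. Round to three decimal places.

Ranks of variable 1: 2, 3, 8, 6, 7, 1, 4, 5
Ranks of variable 2: 2, 5, 3, 6, 1, 7, 4, 8
d = r₁ − r₂: 0, -2, 5, 0, 6, -6, 0, -3
d²: 0, 4, 25, 0, 36, 36, 0, 9; Σd² = 110
ρ = 1 − 6·110/(8·63) = 1 − 660/504 = -0.310

-0.310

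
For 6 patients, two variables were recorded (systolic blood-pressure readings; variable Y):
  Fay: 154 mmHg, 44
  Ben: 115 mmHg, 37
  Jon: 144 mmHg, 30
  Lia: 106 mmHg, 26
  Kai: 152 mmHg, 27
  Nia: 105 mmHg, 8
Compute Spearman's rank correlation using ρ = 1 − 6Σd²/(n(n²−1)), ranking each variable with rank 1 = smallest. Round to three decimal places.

0.771

Ranks of variable 1: 6, 3, 4, 2, 5, 1
Ranks of variable 2: 6, 5, 4, 2, 3, 1
d = r₁ − r₂: 0, -2, 0, 0, 2, 0
d²: 0, 4, 0, 0, 4, 0; Σd² = 8
ρ = 1 − 6·8/(6·35) = 1 − 48/210 = 0.771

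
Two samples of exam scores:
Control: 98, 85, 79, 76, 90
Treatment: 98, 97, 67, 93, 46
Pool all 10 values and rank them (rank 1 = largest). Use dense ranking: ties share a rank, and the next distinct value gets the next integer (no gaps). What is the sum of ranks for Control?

23

Sorted (descending): 98, 98, 97, 93, 90, 85, 79, 76, 67, 46
The 2 values of 98 share dense rank 1.
Remaining distinct values take the next consecutive integers.
Control values → pooled ranks: 98→1, 85→5, 79→6, 76→7, 90→4
Rank sum = 1 + 5 + 6 + 7 + 4 = 23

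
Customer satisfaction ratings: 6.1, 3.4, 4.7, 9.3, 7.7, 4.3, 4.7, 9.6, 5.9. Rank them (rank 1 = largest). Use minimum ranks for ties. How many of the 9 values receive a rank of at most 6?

7

Sorted (descending): 9.6, 9.3, 7.7, 6.1, 5.9, 4.7, 4.7, 4.3, 3.4
The 2 values of 4.7 occupy positions 6–7 → each gets rank 6.
Ranks ≤ 6: {1, 2, 3, 4, 5, 6, 6} → 7 values.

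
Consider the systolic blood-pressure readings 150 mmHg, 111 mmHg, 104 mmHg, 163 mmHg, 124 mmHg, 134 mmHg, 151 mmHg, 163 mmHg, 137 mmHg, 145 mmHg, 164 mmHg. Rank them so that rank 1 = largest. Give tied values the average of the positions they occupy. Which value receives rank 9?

124

Sorted (descending): 164, 163, 163, 151, 150, 145, 137, 134, 124, 111, 104
The 2 values of 163 occupy positions 2–3 → average rank (2+3)/2 = 2.5.
Rank 9 → value 124.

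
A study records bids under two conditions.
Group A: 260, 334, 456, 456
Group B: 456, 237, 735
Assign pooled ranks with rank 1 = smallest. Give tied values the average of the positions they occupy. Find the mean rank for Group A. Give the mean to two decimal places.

3.75

Sorted (ascending): 237, 260, 334, 456, 456, 456, 735
The 3 values of 456 occupy positions 4–6 → average rank 5.
Group A values → pooled ranks: 260→2, 334→3, 456→5, 456→5
Mean rank = (2 + 3 + 5 + 5) / 4 = 3.75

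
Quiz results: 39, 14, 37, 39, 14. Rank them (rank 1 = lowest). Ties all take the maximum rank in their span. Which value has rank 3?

37

Sorted (ascending): 14, 14, 37, 39, 39
The 2 values of 14 occupy positions 1–2 → each gets rank 2.
The 2 values of 39 occupy positions 4–5 → each gets rank 5.
Rank 3 → value 37.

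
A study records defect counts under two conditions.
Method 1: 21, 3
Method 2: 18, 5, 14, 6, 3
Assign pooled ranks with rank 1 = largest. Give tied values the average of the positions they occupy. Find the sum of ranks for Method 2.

20.5

Sorted (descending): 21, 18, 14, 6, 5, 3, 3
The 2 values of 3 occupy positions 6–7 → average rank (6+7)/2 = 6.5.
Method 2 values → pooled ranks: 18→2, 5→5, 14→3, 6→4, 3→6.5
Rank sum = 2 + 5 + 3 + 4 + 6.5 = 20.5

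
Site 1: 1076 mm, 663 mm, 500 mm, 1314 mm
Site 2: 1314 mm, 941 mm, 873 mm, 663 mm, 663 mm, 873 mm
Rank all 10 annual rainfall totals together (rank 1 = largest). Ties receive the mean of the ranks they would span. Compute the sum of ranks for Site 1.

Sorted (descending): 1314, 1314, 1076, 941, 873, 873, 663, 663, 663, 500
The 2 values of 1314 occupy positions 1–2 → average rank (1+2)/2 = 1.5.
The 2 values of 873 occupy positions 5–6 → average rank (5+6)/2 = 5.5.
The 3 values of 663 occupy positions 7–9 → average rank 8.
Site 1 values → pooled ranks: 1076→3, 663→8, 500→10, 1314→1.5
Rank sum = 3 + 8 + 10 + 1.5 = 22.5

22.5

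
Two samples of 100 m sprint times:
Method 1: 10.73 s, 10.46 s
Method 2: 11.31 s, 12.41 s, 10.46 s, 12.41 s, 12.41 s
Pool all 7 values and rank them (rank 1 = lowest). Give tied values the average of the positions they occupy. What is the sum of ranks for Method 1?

Sorted (ascending): 10.46, 10.46, 10.73, 11.31, 12.41, 12.41, 12.41
The 2 values of 10.46 occupy positions 1–2 → average rank (1+2)/2 = 1.5.
The 3 values of 12.41 occupy positions 5–7 → average rank 6.
Method 1 values → pooled ranks: 10.73→3, 10.46→1.5
Rank sum = 3 + 1.5 = 4.5

4.5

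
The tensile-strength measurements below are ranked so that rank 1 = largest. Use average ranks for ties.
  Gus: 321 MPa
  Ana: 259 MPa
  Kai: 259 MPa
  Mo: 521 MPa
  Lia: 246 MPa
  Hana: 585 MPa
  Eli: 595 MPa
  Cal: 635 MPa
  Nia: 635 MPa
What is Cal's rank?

1.5

Sorted (descending): 635, 635, 595, 585, 521, 321, 259, 259, 246
The 2 values of 635 occupy positions 1–2 → average rank (1+2)/2 = 1.5.
The 2 values of 259 occupy positions 7–8 → average rank (7+8)/2 = 7.5.
Cal has value 635 MPa → rank 1.5.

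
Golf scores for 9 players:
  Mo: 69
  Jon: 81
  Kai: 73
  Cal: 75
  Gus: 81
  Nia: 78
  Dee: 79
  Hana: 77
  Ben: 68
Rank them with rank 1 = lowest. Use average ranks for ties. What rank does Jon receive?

8.5

Sorted (ascending): 68, 69, 73, 75, 77, 78, 79, 81, 81
The 2 values of 81 occupy positions 8–9 → average rank (8+9)/2 = 8.5.
Jon has value 81 → rank 8.5.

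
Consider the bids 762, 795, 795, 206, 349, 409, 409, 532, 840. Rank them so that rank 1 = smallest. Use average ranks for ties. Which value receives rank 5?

532

Sorted (ascending): 206, 349, 409, 409, 532, 762, 795, 795, 840
The 2 values of 409 occupy positions 3–4 → average rank (3+4)/2 = 3.5.
The 2 values of 795 occupy positions 7–8 → average rank (7+8)/2 = 7.5.
Rank 5 → value 532.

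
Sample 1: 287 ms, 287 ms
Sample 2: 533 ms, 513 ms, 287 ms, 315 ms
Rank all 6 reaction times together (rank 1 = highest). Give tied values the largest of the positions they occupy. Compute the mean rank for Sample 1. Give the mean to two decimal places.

Sorted (descending): 533, 513, 315, 287, 287, 287
The 3 values of 287 occupy positions 4–6 → each gets rank 6.
Sample 1 values → pooled ranks: 287→6, 287→6
Mean rank = (6 + 6) / 2 = 6.00

6.00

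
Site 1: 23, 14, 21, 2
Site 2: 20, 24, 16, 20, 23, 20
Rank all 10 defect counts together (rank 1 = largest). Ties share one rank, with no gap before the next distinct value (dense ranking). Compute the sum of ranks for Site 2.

20

Sorted (descending): 24, 23, 23, 21, 20, 20, 20, 16, 14, 2
The 2 values of 23 share dense rank 2.
The 3 values of 20 share dense rank 4.
Remaining distinct values take the next consecutive integers.
Site 2 values → pooled ranks: 20→4, 24→1, 16→5, 20→4, 23→2, 20→4
Rank sum = 4 + 1 + 5 + 4 + 2 + 4 = 20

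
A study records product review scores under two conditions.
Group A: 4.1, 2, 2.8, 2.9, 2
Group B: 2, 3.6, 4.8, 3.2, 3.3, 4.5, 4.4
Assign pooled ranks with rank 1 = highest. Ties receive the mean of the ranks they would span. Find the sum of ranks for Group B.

35

Sorted (descending): 4.8, 4.5, 4.4, 4.1, 3.6, 3.3, 3.2, 2.9, 2.8, 2, 2, 2
The 3 values of 2 occupy positions 10–12 → average rank 11.
Group B values → pooled ranks: 2→11, 3.6→5, 4.8→1, 3.2→7, 3.3→6, 4.5→2, 4.4→3
Rank sum = 11 + 5 + 1 + 7 + 6 + 2 + 3 = 35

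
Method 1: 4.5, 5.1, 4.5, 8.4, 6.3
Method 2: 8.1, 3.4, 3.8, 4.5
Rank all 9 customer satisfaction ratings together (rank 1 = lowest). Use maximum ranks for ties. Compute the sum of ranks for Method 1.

32

Sorted (ascending): 3.4, 3.8, 4.5, 4.5, 4.5, 5.1, 6.3, 8.1, 8.4
The 3 values of 4.5 occupy positions 3–5 → each gets rank 5.
Method 1 values → pooled ranks: 4.5→5, 5.1→6, 4.5→5, 8.4→9, 6.3→7
Rank sum = 5 + 6 + 5 + 9 + 7 = 32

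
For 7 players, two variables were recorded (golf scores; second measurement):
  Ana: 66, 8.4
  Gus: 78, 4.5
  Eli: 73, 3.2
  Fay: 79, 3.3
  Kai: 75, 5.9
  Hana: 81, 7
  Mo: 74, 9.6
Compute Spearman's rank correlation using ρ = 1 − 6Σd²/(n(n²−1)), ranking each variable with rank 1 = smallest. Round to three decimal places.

Ranks of variable 1: 1, 5, 2, 6, 4, 7, 3
Ranks of variable 2: 6, 3, 1, 2, 4, 5, 7
d = r₁ − r₂: -5, 2, 1, 4, 0, 2, -4
d²: 25, 4, 1, 16, 0, 4, 16; Σd² = 66
ρ = 1 − 6·66/(7·48) = 1 − 396/336 = -0.179

-0.179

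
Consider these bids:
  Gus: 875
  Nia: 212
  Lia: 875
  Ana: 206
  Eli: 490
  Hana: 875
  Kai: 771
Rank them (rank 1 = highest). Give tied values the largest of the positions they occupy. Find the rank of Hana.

Sorted (descending): 875, 875, 875, 771, 490, 212, 206
The 3 values of 875 occupy positions 1–3 → each gets rank 3.
Hana has value 875 → rank 3.

3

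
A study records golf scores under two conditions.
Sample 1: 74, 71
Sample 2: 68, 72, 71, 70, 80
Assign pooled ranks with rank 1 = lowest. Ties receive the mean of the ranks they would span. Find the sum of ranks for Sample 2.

18.5

Sorted (ascending): 68, 70, 71, 71, 72, 74, 80
The 2 values of 71 occupy positions 3–4 → average rank (3+4)/2 = 3.5.
Sample 2 values → pooled ranks: 68→1, 72→5, 71→3.5, 70→2, 80→7
Rank sum = 1 + 5 + 3.5 + 2 + 7 = 18.5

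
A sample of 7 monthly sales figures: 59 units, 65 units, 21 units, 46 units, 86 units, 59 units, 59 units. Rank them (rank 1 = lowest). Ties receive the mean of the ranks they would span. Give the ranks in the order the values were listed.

4, 6, 1, 2, 7, 4, 4

Sorted (ascending): 21, 46, 59, 59, 59, 65, 86
The 3 values of 59 occupy positions 3–5 → average rank 4.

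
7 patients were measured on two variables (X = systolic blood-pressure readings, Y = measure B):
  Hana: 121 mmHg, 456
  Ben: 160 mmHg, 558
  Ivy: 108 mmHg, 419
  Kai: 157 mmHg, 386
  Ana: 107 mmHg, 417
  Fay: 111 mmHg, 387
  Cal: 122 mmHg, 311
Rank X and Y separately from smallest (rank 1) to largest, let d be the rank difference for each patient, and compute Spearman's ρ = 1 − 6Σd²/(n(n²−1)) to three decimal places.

Ranks of variable 1: 4, 7, 2, 6, 1, 3, 5
Ranks of variable 2: 6, 7, 5, 2, 4, 3, 1
d = r₁ − r₂: -2, 0, -3, 4, -3, 0, 4
d²: 4, 0, 9, 16, 9, 0, 16; Σd² = 54
ρ = 1 − 6·54/(7·48) = 1 − 324/336 = 0.036

0.036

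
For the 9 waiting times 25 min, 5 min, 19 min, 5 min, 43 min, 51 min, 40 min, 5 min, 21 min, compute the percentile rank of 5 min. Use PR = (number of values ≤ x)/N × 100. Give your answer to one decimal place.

N = 9.
Strictly below 5: 0. Equal to 5: 3.
PR = 3/9 × 100 = 33.3

33.3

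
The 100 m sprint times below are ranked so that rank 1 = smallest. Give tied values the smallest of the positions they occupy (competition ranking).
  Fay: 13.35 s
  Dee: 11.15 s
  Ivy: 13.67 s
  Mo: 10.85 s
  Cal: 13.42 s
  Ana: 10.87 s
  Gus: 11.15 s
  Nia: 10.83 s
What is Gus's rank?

Sorted (ascending): 10.83, 10.85, 10.87, 11.15, 11.15, 13.35, 13.42, 13.67
The 2 values of 11.15 occupy positions 4–5 → each gets rank 4.
Gus has value 11.15 s → rank 4.

4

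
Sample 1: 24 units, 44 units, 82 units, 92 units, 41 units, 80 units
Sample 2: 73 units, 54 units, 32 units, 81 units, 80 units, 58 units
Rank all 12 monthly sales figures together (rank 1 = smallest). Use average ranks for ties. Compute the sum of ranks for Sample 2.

Sorted (ascending): 24, 32, 41, 44, 54, 58, 73, 80, 80, 81, 82, 92
The 2 values of 80 occupy positions 8–9 → average rank (8+9)/2 = 8.5.
Sample 2 values → pooled ranks: 73→7, 54→5, 32→2, 81→10, 80→8.5, 58→6
Rank sum = 7 + 5 + 2 + 10 + 8.5 + 6 = 38.5

38.5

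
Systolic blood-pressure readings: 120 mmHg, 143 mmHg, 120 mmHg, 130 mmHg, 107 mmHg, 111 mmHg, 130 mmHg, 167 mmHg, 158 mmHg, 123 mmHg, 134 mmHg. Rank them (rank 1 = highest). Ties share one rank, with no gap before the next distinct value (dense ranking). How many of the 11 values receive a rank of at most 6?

7

Sorted (descending): 167, 158, 143, 134, 130, 130, 123, 120, 120, 111, 107
The 2 values of 130 share dense rank 5.
The 2 values of 120 share dense rank 7.
Remaining distinct values take the next consecutive integers.
Ranks ≤ 6: {1, 2, 3, 4, 5, 5, 6} → 7 values.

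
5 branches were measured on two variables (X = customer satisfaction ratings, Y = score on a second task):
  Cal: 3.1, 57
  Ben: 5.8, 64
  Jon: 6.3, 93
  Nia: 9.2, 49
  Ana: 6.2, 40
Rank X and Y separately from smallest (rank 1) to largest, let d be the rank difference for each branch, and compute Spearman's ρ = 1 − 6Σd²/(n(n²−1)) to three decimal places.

Ranks of variable 1: 1, 2, 4, 5, 3
Ranks of variable 2: 3, 4, 5, 2, 1
d = r₁ − r₂: -2, -2, -1, 3, 2
d²: 4, 4, 1, 9, 4; Σd² = 22
ρ = 1 − 6·22/(5·24) = 1 − 132/120 = -0.100

-0.100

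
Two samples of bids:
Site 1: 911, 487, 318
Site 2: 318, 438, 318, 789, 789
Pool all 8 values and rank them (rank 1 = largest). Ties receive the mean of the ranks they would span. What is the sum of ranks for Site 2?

Sorted (descending): 911, 789, 789, 487, 438, 318, 318, 318
The 2 values of 789 occupy positions 2–3 → average rank (2+3)/2 = 2.5.
The 3 values of 318 occupy positions 6–8 → average rank 7.
Site 2 values → pooled ranks: 318→7, 438→5, 318→7, 789→2.5, 789→2.5
Rank sum = 7 + 5 + 7 + 2.5 + 2.5 = 24

24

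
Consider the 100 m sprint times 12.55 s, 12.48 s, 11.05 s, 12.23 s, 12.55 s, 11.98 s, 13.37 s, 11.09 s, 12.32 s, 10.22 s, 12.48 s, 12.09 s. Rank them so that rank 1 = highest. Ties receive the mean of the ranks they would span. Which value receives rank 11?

Sorted (descending): 13.37, 12.55, 12.55, 12.48, 12.48, 12.32, 12.23, 12.09, 11.98, 11.09, 11.05, 10.22
The 2 values of 12.55 occupy positions 2–3 → average rank (2+3)/2 = 2.5.
The 2 values of 12.48 occupy positions 4–5 → average rank (4+5)/2 = 4.5.
Rank 11 → value 11.05.

11.05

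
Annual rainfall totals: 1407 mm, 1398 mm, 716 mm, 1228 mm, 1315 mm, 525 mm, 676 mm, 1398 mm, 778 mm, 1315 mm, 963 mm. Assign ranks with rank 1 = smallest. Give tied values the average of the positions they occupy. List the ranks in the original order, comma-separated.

Sorted (ascending): 525, 676, 716, 778, 963, 1228, 1315, 1315, 1398, 1398, 1407
The 2 values of 1315 occupy positions 7–8 → average rank (7+8)/2 = 7.5.
The 2 values of 1398 occupy positions 9–10 → average rank (9+10)/2 = 9.5.

11, 9.5, 3, 6, 7.5, 1, 2, 9.5, 4, 7.5, 5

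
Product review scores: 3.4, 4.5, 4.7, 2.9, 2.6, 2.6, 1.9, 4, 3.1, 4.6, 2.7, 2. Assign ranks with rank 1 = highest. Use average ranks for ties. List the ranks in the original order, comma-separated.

5, 3, 1, 7, 9.5, 9.5, 12, 4, 6, 2, 8, 11

Sorted (descending): 4.7, 4.6, 4.5, 4, 3.4, 3.1, 2.9, 2.7, 2.6, 2.6, 2, 1.9
The 2 values of 2.6 occupy positions 9–10 → average rank (9+10)/2 = 9.5.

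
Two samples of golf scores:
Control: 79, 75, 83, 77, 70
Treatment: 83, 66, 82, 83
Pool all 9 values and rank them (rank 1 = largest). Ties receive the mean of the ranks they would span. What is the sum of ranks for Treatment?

17

Sorted (descending): 83, 83, 83, 82, 79, 77, 75, 70, 66
The 3 values of 83 occupy positions 1–3 → average rank 2.
Treatment values → pooled ranks: 83→2, 66→9, 82→4, 83→2
Rank sum = 2 + 9 + 4 + 2 = 17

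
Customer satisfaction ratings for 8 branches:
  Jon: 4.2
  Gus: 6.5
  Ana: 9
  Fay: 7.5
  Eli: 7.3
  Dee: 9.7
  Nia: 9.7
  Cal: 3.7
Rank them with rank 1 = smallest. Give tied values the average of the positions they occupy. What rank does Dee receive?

7.5

Sorted (ascending): 3.7, 4.2, 6.5, 7.3, 7.5, 9, 9.7, 9.7
The 2 values of 9.7 occupy positions 7–8 → average rank (7+8)/2 = 7.5.
Dee has value 9.7 → rank 7.5.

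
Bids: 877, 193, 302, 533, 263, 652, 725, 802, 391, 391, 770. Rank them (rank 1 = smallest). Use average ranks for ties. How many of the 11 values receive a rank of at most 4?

3

Sorted (ascending): 193, 263, 302, 391, 391, 533, 652, 725, 770, 802, 877
The 2 values of 391 occupy positions 4–5 → average rank (4+5)/2 = 4.5.
Ranks ≤ 4: {1, 2, 3} → 3 values.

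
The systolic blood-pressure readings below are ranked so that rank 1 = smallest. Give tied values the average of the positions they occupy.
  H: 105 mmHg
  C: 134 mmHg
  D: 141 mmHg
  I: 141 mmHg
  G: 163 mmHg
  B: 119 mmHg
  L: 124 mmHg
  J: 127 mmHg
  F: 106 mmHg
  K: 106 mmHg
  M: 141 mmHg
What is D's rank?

Sorted (ascending): 105, 106, 106, 119, 124, 127, 134, 141, 141, 141, 163
The 2 values of 106 occupy positions 2–3 → average rank (2+3)/2 = 2.5.
The 3 values of 141 occupy positions 8–10 → average rank 9.
D has value 141 mmHg → rank 9.

9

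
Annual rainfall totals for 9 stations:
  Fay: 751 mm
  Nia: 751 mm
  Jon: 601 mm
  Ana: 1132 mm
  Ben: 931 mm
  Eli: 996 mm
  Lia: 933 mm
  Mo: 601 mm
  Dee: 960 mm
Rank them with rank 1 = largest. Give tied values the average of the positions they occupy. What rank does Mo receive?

8.5

Sorted (descending): 1132, 996, 960, 933, 931, 751, 751, 601, 601
The 2 values of 751 occupy positions 6–7 → average rank (6+7)/2 = 6.5.
The 2 values of 601 occupy positions 8–9 → average rank (8+9)/2 = 8.5.
Mo has value 601 mm → rank 8.5.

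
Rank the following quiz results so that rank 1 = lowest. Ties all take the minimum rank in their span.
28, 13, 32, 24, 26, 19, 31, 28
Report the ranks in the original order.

5, 1, 8, 3, 4, 2, 7, 5

Sorted (ascending): 13, 19, 24, 26, 28, 28, 31, 32
The 2 values of 28 occupy positions 5–6 → each gets rank 5.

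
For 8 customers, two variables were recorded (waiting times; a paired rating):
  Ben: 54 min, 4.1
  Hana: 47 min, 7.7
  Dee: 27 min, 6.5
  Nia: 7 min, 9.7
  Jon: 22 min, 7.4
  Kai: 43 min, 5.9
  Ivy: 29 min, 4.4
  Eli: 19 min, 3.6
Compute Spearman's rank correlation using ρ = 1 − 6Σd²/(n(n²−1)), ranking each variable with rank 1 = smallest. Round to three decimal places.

Ranks of variable 1: 8, 7, 4, 1, 3, 6, 5, 2
Ranks of variable 2: 2, 7, 5, 8, 6, 4, 3, 1
d = r₁ − r₂: 6, 0, -1, -7, -3, 2, 2, 1
d²: 36, 0, 1, 49, 9, 4, 4, 1; Σd² = 104
ρ = 1 − 6·104/(8·63) = 1 − 624/504 = -0.238

-0.238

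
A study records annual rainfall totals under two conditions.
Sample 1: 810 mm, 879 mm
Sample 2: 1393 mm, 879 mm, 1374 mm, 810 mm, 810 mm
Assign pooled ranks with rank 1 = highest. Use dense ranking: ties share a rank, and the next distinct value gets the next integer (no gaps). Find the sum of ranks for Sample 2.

14

Sorted (descending): 1393, 1374, 879, 879, 810, 810, 810
The 2 values of 879 share dense rank 3.
The 3 values of 810 share dense rank 4.
Remaining distinct values take the next consecutive integers.
Sample 2 values → pooled ranks: 1393→1, 879→3, 1374→2, 810→4, 810→4
Rank sum = 1 + 3 + 2 + 4 + 4 = 14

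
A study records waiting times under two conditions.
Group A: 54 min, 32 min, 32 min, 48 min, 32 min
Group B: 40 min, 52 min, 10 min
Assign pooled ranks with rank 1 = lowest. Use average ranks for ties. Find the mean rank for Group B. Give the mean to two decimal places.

4.33

Sorted (ascending): 10, 32, 32, 32, 40, 48, 52, 54
The 3 values of 32 occupy positions 2–4 → average rank 3.
Group B values → pooled ranks: 40→5, 52→7, 10→1
Mean rank = (5 + 7 + 1) / 3 = 4.33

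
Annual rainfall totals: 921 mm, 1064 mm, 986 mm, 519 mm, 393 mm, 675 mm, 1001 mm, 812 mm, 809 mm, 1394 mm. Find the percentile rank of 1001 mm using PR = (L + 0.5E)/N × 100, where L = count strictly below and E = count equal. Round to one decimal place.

75.0

N = 10.
Strictly below 1001: 7. Equal to 1001: 1.
PR = (7 + 0.5·1)/10 × 100 = 75.0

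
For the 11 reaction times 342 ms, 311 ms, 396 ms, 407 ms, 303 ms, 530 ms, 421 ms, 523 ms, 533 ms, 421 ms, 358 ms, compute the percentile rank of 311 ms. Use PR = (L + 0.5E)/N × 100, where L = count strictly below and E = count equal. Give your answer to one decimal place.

N = 11.
Strictly below 311: 1. Equal to 311: 1.
PR = (1 + 0.5·1)/11 × 100 = 13.6

13.6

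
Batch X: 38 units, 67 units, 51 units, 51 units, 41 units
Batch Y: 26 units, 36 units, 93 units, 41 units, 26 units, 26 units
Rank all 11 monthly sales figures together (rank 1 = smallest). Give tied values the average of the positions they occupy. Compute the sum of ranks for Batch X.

Sorted (ascending): 26, 26, 26, 36, 38, 41, 41, 51, 51, 67, 93
The 3 values of 26 occupy positions 1–3 → average rank 2.
The 2 values of 41 occupy positions 6–7 → average rank (6+7)/2 = 6.5.
The 2 values of 51 occupy positions 8–9 → average rank (8+9)/2 = 8.5.
Batch X values → pooled ranks: 38→5, 67→10, 51→8.5, 51→8.5, 41→6.5
Rank sum = 5 + 10 + 8.5 + 8.5 + 6.5 = 38.5

38.5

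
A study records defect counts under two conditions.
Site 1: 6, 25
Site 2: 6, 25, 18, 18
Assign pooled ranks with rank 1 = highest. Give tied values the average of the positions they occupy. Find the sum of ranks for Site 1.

Sorted (descending): 25, 25, 18, 18, 6, 6
The 2 values of 25 occupy positions 1–2 → average rank (1+2)/2 = 1.5.
The 2 values of 18 occupy positions 3–4 → average rank (3+4)/2 = 3.5.
The 2 values of 6 occupy positions 5–6 → average rank (5+6)/2 = 5.5.
Site 1 values → pooled ranks: 6→5.5, 25→1.5
Rank sum = 5.5 + 1.5 = 7

7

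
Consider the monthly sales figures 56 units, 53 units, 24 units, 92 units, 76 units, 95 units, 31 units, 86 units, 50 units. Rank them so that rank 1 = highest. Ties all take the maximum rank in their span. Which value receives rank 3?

86

Sorted (descending): 95, 92, 86, 76, 56, 53, 50, 31, 24
No ties — each value takes its position as its rank.
Rank 3 → value 86.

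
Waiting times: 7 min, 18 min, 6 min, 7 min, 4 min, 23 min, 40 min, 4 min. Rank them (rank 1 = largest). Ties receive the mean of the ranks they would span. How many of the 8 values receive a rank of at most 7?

Sorted (descending): 40, 23, 18, 7, 7, 6, 4, 4
The 2 values of 7 occupy positions 4–5 → average rank (4+5)/2 = 4.5.
The 2 values of 4 occupy positions 7–8 → average rank (7+8)/2 = 7.5.
Ranks ≤ 7: {1, 2, 3, 4.5, 4.5, 6} → 6 values.

6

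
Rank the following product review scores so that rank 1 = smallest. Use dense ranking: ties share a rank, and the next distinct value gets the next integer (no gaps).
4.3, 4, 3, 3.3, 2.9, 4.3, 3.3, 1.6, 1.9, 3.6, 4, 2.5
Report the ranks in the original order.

9, 8, 5, 6, 4, 9, 6, 1, 2, 7, 8, 3

Sorted (ascending): 1.6, 1.9, 2.5, 2.9, 3, 3.3, 3.3, 3.6, 4, 4, 4.3, 4.3
The 2 values of 3.3 share dense rank 6.
The 2 values of 4 share dense rank 8.
The 2 values of 4.3 share dense rank 9.
Remaining distinct values take the next consecutive integers.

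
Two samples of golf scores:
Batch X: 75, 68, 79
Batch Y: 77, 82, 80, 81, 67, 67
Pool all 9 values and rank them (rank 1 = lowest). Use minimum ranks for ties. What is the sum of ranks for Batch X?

Sorted (ascending): 67, 67, 68, 75, 77, 79, 80, 81, 82
The 2 values of 67 occupy positions 1–2 → each gets rank 1.
Batch X values → pooled ranks: 75→4, 68→3, 79→6
Rank sum = 4 + 3 + 6 = 13

13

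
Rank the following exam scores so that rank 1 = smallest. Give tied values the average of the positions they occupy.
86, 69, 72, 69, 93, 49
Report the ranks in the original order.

5, 2.5, 4, 2.5, 6, 1

Sorted (ascending): 49, 69, 69, 72, 86, 93
The 2 values of 69 occupy positions 2–3 → average rank (2+3)/2 = 2.5.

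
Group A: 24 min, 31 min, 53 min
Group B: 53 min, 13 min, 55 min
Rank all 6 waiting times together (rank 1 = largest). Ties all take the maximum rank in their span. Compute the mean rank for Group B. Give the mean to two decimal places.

3.33

Sorted (descending): 55, 53, 53, 31, 24, 13
The 2 values of 53 occupy positions 2–3 → each gets rank 3.
Group B values → pooled ranks: 53→3, 13→6, 55→1
Mean rank = (3 + 6 + 1) / 3 = 3.33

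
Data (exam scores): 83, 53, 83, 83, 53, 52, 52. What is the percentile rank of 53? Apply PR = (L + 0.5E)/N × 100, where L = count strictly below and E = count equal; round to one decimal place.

N = 7.
Strictly below 53: 2. Equal to 53: 2.
PR = (2 + 0.5·2)/7 × 100 = 42.9

42.9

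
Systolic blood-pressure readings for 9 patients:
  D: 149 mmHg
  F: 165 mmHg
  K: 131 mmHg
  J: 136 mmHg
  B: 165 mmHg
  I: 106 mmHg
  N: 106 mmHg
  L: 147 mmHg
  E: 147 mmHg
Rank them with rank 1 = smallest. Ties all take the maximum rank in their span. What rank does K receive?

Sorted (ascending): 106, 106, 131, 136, 147, 147, 149, 165, 165
The 2 values of 106 occupy positions 1–2 → each gets rank 2.
The 2 values of 147 occupy positions 5–6 → each gets rank 6.
The 2 values of 165 occupy positions 8–9 → each gets rank 9.
K has value 131 mmHg → rank 3.

3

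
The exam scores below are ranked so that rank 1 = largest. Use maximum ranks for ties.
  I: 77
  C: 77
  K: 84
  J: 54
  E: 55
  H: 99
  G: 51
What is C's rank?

Sorted (descending): 99, 84, 77, 77, 55, 54, 51
The 2 values of 77 occupy positions 3–4 → each gets rank 4.
C has value 77 → rank 4.

4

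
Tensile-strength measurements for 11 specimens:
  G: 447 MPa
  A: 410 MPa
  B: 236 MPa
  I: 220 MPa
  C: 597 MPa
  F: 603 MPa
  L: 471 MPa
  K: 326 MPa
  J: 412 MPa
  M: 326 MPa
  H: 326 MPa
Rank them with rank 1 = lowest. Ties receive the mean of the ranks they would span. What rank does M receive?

Sorted (ascending): 220, 236, 326, 326, 326, 410, 412, 447, 471, 597, 603
The 3 values of 326 occupy positions 3–5 → average rank 4.
M has value 326 MPa → rank 4.

4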